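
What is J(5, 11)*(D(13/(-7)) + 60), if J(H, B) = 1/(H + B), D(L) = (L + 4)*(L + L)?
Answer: 1275/392 ≈ 3.2526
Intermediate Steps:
D(L) = 2*L*(4 + L) (D(L) = (4 + L)*(2*L) = 2*L*(4 + L))
J(H, B) = 1/(B + H)
J(5, 11)*(D(13/(-7)) + 60) = (2*(13/(-7))*(4 + 13/(-7)) + 60)/(11 + 5) = (2*(13*(-1/7))*(4 + 13*(-1/7)) + 60)/16 = (2*(-13/7)*(4 - 13/7) + 60)/16 = (2*(-13/7)*(15/7) + 60)/16 = (-390/49 + 60)/16 = (1/16)*(2550/49) = 1275/392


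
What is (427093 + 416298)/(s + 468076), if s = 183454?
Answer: 843391/651530 ≈ 1.2945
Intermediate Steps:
(427093 + 416298)/(s + 468076) = (427093 + 416298)/(183454 + 468076) = 843391/651530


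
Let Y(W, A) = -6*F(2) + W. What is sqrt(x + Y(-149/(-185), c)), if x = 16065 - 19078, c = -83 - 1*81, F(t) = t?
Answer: 6*I*sqrt(2875085)/185 ≈ 54.993*I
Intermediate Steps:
c = -164 (c = -83 - 81 = -164)
Y(W, A) = -12 + W (Y(W, A) = -6*2 + W = -12 + W)
x = -3013
sqrt(x + Y(-149/(-185), c)) = sqrt(-3013 + (-12 - 149/(-185))) = sqrt(-3013 + (-12 - 149*(-1/185))) = sqrt(-3013 + (-12 + 149/185)) = sqrt(-3013 - 2071/185) = sqrt(-559476/185) = 6*I*sqrt(2875085)/185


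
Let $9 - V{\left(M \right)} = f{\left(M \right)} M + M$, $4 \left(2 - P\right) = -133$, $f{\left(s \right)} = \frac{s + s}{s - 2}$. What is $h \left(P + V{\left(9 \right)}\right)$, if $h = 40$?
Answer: $\frac{3390}{7} \approx 484.29$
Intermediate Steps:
$f{\left(s \right)} = \frac{2 s}{-2 + s}$
$P = \frac{141}{4}$ ($P = 2 - - \frac{133}{4} = 2 + \frac{133}{4} = \frac{141}{4} \approx 35.25$)
$V{\left(M \right)} = 9 - M - \frac{2 M^{2}}{-2 + M}$ ($V{\left(M \right)} = 9 - \left(\frac{2 M}{-2 + M} M + M\right) = 9 - \left(\frac{2 M^{2}}{-2 + M} + M\right) = 9 - \left(M + \frac{2 M^{2}}{-2 + M}\right) = 9 - M - \frac{2 M^{2}}{-2 + M}$)
$h \left(P + V{\left(9 \right)}\right) = 40 \left(\frac{141}{4} + \frac{-18 - 3 \cdot 9^{2} + 11 \cdot 9}{-2 + 9}\right) = 40 \left(\frac{141}{4} + \frac{-18 - 243 + 99}{7}\right) = 40 \left(\frac{141}{4} + \frac{1}{7} \left(-162\right)\right) = 40 \left(\frac{141}{4} - \frac{162}{7}\right) = 40 \cdot \frac{339}{28} = \frac{3390}{7}$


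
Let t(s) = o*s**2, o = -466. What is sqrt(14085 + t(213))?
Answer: 21*I*sqrt(47909) ≈ 4596.5*I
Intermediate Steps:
t(s) = -466*s**2
sqrt(14085 + t(213)) = sqrt(14085 - 466*213**2) = sqrt(14085 - 466*45369) = sqrt(14085 - 21141954) = sqrt(-21127869) = 21*I*sqrt(47909)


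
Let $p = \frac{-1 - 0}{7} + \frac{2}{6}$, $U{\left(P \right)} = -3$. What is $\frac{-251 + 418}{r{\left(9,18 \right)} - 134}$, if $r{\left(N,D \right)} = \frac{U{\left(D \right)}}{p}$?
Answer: $- \frac{668}{599} \approx -1.1152$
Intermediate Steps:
$p = \frac{4}{21}$ ($p = \left(-1 + 0\right) \frac{1}{7} + 2 \cdot \frac{1}{6} = \left(-1\right) \frac{1}{7} + \frac{1}{3} = - \frac{1}{7} + \frac{1}{3} = \frac{4}{21} \approx 0.19048$)
$r{\left(N,D \right)} = - \frac{63}{4}$ ($r{\left(N,D \right)} = - \frac{3}{\frac{4}{21}} = \left(-3\right) \frac{21}{4} = - \frac{63}{4}$)
$\frac{-251 + 418}{r{\left(9,18 \right)} - 134} = \frac{-251 + 418}{- \frac{63}{4} - 134} = \frac{167}{- \frac{599}{4}} = 167 \left(- \frac{4}{599}\right) = - \frac{668}{599}$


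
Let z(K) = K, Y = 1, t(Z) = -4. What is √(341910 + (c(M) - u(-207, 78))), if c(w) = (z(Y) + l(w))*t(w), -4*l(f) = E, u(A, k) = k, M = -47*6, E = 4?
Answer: 2*√85458 ≈ 584.66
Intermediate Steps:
M = -282
l(f) = -1 (l(f) = -¼*4 = -1)
c(w) = 0 (c(w) = (1 - 1)*(-4) = 0*(-4) = 0)
√(341910 + (c(M) - u(-207, 78))) = √(341910 + (0 - 1*78)) = √(341910 + (0 - 78)) = √(341910 - 78) = √341832 = 2*√85458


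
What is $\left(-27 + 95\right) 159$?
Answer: $10812$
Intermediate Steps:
$\left(-27 + 95\right) 159 = 68 \cdot 159 = 10812$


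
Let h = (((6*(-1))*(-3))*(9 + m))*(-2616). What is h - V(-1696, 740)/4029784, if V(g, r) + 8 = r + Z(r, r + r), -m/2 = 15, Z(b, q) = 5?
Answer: 362258531645/366344 ≈ 9.8885e+5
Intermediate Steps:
m = -30 (m = -2*15 = -30)
V(g, r) = -3 + r (V(g, r) = -8 + (r + 5) = -8 + (5 + r) = -3 + r)
h = 988848 (h = (((6*(-1))*(-3))*(9 - 30))*(-2616) = (-6*(-3)*(-21))*(-2616) = (18*(-21))*(-2616) = -378*(-2616) = 988848)
h - V(-1696, 740)/4029784 = 988848 - (-3 + 740)/4029784 = 988848 - 737/4029784 = 988848 - 1*67/366344 = 988848 - 67/366344 = 362258531645/366344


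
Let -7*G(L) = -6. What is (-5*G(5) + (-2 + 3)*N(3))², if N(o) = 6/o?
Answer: 256/49 ≈ 5.2245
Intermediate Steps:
G(L) = 6/7 (G(L) = -⅐*(-6) = 6/7)
(-5*G(5) + (-2 + 3)*N(3))² = (-5*6/7 + (-2 + 3)*(6/3))² = (-30/7 + 1*(6*(⅓)))² = (-30/7 + 1*2)² = (-30/7 + 2)² = (-16/7)² = 256/49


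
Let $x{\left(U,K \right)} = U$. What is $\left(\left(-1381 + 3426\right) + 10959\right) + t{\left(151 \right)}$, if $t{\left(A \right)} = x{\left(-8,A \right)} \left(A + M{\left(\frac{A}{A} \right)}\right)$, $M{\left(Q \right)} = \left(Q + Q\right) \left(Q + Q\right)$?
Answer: $11764$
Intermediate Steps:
$M{\left(Q \right)} = 4 Q^{2}$ ($M{\left(Q \right)} = 2 Q 2 Q = 4 Q^{2}$)
$t{\left(A \right)} = -32 - 8 A$ ($t{\left(A \right)} = - 8 \left(A + 4 \left(\frac{A}{A}\right)^{2}\right) = - 8 \left(A + 4 \cdot 1^{2}\right) = - 8 \left(A + 4 \cdot 1\right) = - 8 \left(A + 4\right) = - 8 \left(4 + A\right) = -32 - 8 A$)
$\left(\left(-1381 + 3426\right) + 10959\right) + t{\left(151 \right)} = \left(\left(-1381 + 3426\right) + 10959\right) - 1240 = \left(2045 + 10959\right) - 1240 = 13004 - 1240 = 11764$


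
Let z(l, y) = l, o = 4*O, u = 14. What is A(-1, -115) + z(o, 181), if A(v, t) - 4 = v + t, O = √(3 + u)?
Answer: -112 + 4*√17 ≈ -95.508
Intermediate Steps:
O = √17 (O = √(3 + 14) = √17 ≈ 4.1231)
A(v, t) = 4 + t + v (A(v, t) = 4 + (v + t) = 4 + (t + v) = 4 + t + v)
o = 4*√17 ≈ 16.492
A(-1, -115) + z(o, 181) = (4 - 115 - 1) + 4*√17 = -112 + 4*√17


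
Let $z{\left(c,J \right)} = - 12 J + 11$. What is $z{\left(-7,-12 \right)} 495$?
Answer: $76725$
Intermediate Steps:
$z{\left(c,J \right)} = 11 - 12 J$
$z{\left(-7,-12 \right)} 495 = \left(11 - -144\right) 495 = \left(11 + 144\right) 495 = 155 \cdot 495 = 76725$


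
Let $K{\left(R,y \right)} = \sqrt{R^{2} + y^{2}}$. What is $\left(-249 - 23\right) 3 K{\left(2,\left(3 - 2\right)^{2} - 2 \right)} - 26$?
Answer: $-26 - 816 \sqrt{5} \approx -1850.6$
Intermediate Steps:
$\left(-249 - 23\right) 3 K{\left(2,\left(3 - 2\right)^{2} - 2 \right)} - 26 = \left(-249 - 23\right) 3 \sqrt{2^{2} + \left(\left(3 - 2\right)^{2} - 2\right)^{2}} - 26 = - 272 \cdot 3 \sqrt{4 + \left(1^{2} - 2\right)^{2}} - 26 = - 272 \cdot 3 \sqrt{4 + \left(1 - 2\right)^{2}} - 26 = - 272 \cdot 3 \sqrt{4 + \left(-1\right)^{2}} - 26 = - 272 \cdot 3 \sqrt{4 + 1} - 26 = - 272 \cdot 3 \sqrt{5} - 26 = - 816 \sqrt{5} - 26 = -26 - 816 \sqrt{5}$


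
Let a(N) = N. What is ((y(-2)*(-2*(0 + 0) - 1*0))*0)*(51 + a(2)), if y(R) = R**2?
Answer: 0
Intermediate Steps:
((y(-2)*(-2*(0 + 0) - 1*0))*0)*(51 + a(2)) = (((-2)**2*(-2*(0 + 0) - 1*0))*0)*(51 + 2) = ((4*(-2*0 + 0))*0)*53 = ((4*(0 + 0))*0)*53 = ((4*0)*0)*53 = (0*0)*53 = 0*53 = 0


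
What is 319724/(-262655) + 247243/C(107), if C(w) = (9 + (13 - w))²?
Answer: 12525920853/379536475 ≈ 33.003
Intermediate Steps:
C(w) = (22 - w)²
319724/(-262655) + 247243/C(107) = 319724/(-262655) + 247243/((-22 + 107)²) = 319724*(-1/262655) + 247243/(85²) = -319724/262655 + 247243/7225 = 12525920853/379536475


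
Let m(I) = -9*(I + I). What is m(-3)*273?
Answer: 14742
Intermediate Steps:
m(I) = -18*I
m(-3)*273 = -18*(-3)*273 = 54*273 = 14742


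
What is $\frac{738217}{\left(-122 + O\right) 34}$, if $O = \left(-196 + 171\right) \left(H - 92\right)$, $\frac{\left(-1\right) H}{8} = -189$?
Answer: $- \frac{738217}{1211148} \approx -0.60952$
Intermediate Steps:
$H = 1512$ ($H = \left(-8\right) \left(-189\right) = 1512$)
$O = -35500$ ($O = \left(-196 + 171\right) \left(1512 - 92\right) = \left(-25\right) 1420 = -35500$)
$\frac{738217}{\left(-122 + O\right) 34} = \frac{738217}{\left(-122 - 35500\right) 34} = \frac{738217}{\left(-35622\right) 34} = \frac{738217}{-1211148} = 738217 \left(- \frac{1}{1211148}\right) = - \frac{738217}{1211148}$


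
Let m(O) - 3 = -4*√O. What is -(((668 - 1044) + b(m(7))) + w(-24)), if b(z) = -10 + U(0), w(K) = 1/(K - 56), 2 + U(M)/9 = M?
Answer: 32321/80 ≈ 404.01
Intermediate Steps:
U(M) = -18 + 9*M
m(O) = 3 - 4*√O
w(K) = 1/(-56 + K)
b(z) = -28 (b(z) = -10 + (-18 + 9*0) = -10 + (-18 + 0) = -10 - 18 = -28)
-(((668 - 1044) + b(m(7))) + w(-24)) = -(((668 - 1044) - 28) + 1/(-56 - 24)) = -((-376 - 28) + 1/(-80)) = -(-404 - 1/80) = -1*(-32321/80) = 32321/80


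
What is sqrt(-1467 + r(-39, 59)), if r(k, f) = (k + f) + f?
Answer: 2*I*sqrt(347) ≈ 37.256*I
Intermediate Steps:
r(k, f) = k + 2*f (r(k, f) = (f + k) + f = k + 2*f)
sqrt(-1467 + r(-39, 59)) = sqrt(-1467 + (-39 + 2*59)) = sqrt(-1467 + (-39 + 118)) = sqrt(-1467 + 79) = sqrt(-1388) = 2*I*sqrt(347)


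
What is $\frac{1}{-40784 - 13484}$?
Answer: $- \frac{1}{54268} \approx -1.8427 \cdot 10^{-5}$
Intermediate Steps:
$\frac{1}{-40784 - 13484} = \frac{1}{-54268} = - \frac{1}{54268}$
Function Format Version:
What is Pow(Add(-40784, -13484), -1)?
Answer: Rational(-1, 54268) ≈ -1.8427e-5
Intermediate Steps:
Pow(Add(-40784, -13484), -1) = Pow(-54268, -1) = Rational(-1, 54268)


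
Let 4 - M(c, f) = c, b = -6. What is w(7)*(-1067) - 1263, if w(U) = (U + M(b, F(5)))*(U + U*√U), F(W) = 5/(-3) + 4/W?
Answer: -128236 - 126973*√7 ≈ -4.6418e+5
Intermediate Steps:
F(W) = -5/3 + 4/W (F(W) = 5*(-⅓) + 4/W = -5/3 + 4/W)
M(c, f) = 4 - c
w(U) = (10 + U)*(U + U^(3/2)) (w(U) = (U + (4 - 1*(-6)))*(U + U*√U) = (U + (4 + 6))*(U + U^(3/2)) = (U + 10)*(U + U^(3/2)) = (10 + U)*(U + U^(3/2)))
w(7)*(-1067) - 1263 = (7² + 7^(5/2) + 10*7 + 10*7^(3/2))*(-1067) - 1263 = (49 + 49*√7 + 70 + 10*(7*√7))*(-1067) - 1263 = (49 + 49*√7 + 70 + 70*√7)*(-1067) - 1263 = (119 + 119*√7)*(-1067) - 1263 = (-126973 - 126973*√7) - 1263 = -128236 - 126973*√7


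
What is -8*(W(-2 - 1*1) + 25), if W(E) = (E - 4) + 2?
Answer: -160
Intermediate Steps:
W(E) = -2 + E (W(E) = (-4 + E) + 2 = -2 + E)
-8*(W(-2 - 1*1) + 25) = -8*((-2 + (-2 - 1*1)) + 25) = -8*((-2 + (-2 - 1)) + 25) = -8*((-2 - 3) + 25) = -8*(-5 + 25) = -8*20 = -160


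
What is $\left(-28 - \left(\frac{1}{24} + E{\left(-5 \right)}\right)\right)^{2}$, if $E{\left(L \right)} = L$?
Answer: $\frac{305809}{576} \approx 530.92$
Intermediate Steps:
$\left(-28 - \left(\frac{1}{24} + E{\left(-5 \right)}\right)\right)^{2} = \left(-28 + \left(\frac{1}{-24} - -5\right)\right)^{2} = \left(-28 + \left(- \frac{1}{24} + 5\right)\right)^{2} = \left(-28 + \frac{119}{24}\right)^{2} = \left(- \frac{553}{24}\right)^{2} = \frac{305809}{576}$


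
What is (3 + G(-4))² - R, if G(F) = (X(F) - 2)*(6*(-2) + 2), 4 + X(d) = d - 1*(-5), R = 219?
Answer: 2590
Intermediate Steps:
X(d) = 1 + d (X(d) = -4 + (d - 1*(-5)) = -4 + (d + 5) = -4 + (5 + d) = 1 + d)
G(F) = 10 - 10*F (G(F) = ((1 + F) - 2)*(6*(-2) + 2) = (-1 + F)*(-12 + 2) = (-1 + F)*(-10) = 10 - 10*F)
(3 + G(-4))² - R = (3 + (10 - 10*(-4)))² - 1*219 = (3 + (10 + 40))² - 219 = (3 + 50)² - 219 = 53² - 219 = 2809 - 219 = 2590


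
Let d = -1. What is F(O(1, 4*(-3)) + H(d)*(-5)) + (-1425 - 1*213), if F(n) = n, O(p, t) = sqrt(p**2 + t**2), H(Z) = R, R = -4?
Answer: -1618 + sqrt(145) ≈ -1606.0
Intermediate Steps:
H(Z) = -4
F(O(1, 4*(-3)) + H(d)*(-5)) + (-1425 - 1*213) = (sqrt(1**2 + (4*(-3))**2) - 4*(-5)) + (-1425 - 1*213) = (sqrt(1 + (-12)**2) + 20) + (-1425 - 213) = (sqrt(1 + 144) + 20) - 1638 = (sqrt(145) + 20) - 1638 = (20 + sqrt(145)) - 1638 = -1618 + sqrt(145)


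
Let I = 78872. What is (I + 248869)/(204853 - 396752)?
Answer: -327741/191899 ≈ -1.7079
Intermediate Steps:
(I + 248869)/(204853 - 396752) = (78872 + 248869)/(204853 - 396752) = 327741/(-191899) = 327741*(-1/191899) = -327741/191899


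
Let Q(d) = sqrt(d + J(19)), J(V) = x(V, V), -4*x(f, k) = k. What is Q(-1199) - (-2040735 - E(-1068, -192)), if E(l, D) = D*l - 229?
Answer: 2245562 + 3*I*sqrt(535)/2 ≈ 2.2456e+6 + 34.695*I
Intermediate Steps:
x(f, k) = -k/4
J(V) = -V/4
E(l, D) = -229 + D*l
Q(d) = sqrt(-19/4 + d) (Q(d) = sqrt(d - 1/4*19) = sqrt(d - 19/4) = sqrt(-19/4 + d))
Q(-1199) - (-2040735 - E(-1068, -192)) = sqrt(-19 + 4*(-1199))/2 - (-2040735 - (-229 - 192*(-1068))) = sqrt(-19 - 4796)/2 - (-2040735 - (-229 + 205056)) = sqrt(-4815)/2 - (-2040735 - 1*204827) = (3*I*sqrt(535))/2 - (-2040735 - 204827) = 3*I*sqrt(535)/2 - 1*(-2245562) = 3*I*sqrt(535)/2 + 2245562 = 2245562 + 3*I*sqrt(535)/2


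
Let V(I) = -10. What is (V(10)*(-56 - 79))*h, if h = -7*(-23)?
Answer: 217350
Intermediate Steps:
h = 161
(V(10)*(-56 - 79))*h = -10*(-56 - 79)*161 = -10*(-135)*161 = 1350*161 = 217350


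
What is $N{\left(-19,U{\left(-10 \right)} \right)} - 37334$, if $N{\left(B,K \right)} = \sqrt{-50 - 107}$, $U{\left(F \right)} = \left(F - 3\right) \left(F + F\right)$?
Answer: $-37334 + i \sqrt{157} \approx -37334.0 + 12.53 i$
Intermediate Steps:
$U{\left(F \right)} = 2 F \left(-3 + F\right)$ ($U{\left(F \right)} = \left(-3 + F\right) 2 F = 2 F \left(-3 + F\right)$)
$N{\left(B,K \right)} = i \sqrt{157}$ ($N{\left(B,K \right)} = \sqrt{-157} = i \sqrt{157}$)
$N{\left(-19,U{\left(-10 \right)} \right)} - 37334 = i \sqrt{157} - 37334 = -37334 + i \sqrt{157}$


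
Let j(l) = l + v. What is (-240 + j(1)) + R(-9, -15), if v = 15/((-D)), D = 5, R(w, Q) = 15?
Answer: -227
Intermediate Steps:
v = -3 (v = 15/((-1*5)) = 15/(-5) = 15*(-⅕) = -3)
j(l) = -3 + l (j(l) = l - 3 = -3 + l)
(-240 + j(1)) + R(-9, -15) = (-240 + (-3 + 1)) + 15 = (-240 - 2) + 15 = -242 + 15 = -227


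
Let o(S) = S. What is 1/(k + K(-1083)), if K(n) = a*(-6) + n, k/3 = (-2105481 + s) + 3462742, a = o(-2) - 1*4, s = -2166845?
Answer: -1/2429799 ≈ -4.1156e-7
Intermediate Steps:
a = -6 (a = -2 - 1*4 = -2 - 4 = -6)
k = -2428752 (k = 3*((-2105481 - 2166845) + 3462742) = 3*(-4272326 + 3462742) = 3*(-809584) = -2428752)
K(n) = 36 + n (K(n) = -6*(-6) + n = 36 + n)
1/(k + K(-1083)) = 1/(-2428752 + (36 - 1083)) = 1/(-2428752 - 1047) = 1/(-2429799) = -1/2429799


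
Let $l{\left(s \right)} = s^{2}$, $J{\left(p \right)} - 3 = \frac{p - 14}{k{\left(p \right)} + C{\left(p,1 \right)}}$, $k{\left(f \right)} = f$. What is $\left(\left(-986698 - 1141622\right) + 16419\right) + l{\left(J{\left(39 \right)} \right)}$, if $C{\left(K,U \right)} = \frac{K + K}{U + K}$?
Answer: $- \frac{1416572082812}{670761} \approx -2.1119 \cdot 10^{6}$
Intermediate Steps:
$C{\left(K,U \right)} = \frac{2 K}{K + U}$
$J{\left(p \right)} = 3 + \frac{-14 + p}{p + \frac{2 p}{1 + p}}$ ($J{\left(p \right)} = 3 + \frac{p - 14}{p + \frac{2 p}{p + 1}} = 3 + \frac{-14 + p}{p + \frac{2 p}{1 + p}}$)
$\left(\left(-986698 - 1141622\right) + 16419\right) + l{\left(J{\left(39 \right)} \right)} = \left(\left(-986698 - 1141622\right) + 16419\right) + \left(\frac{2 \left(-7 - 78 + 2 \cdot 39^{2}\right)}{39 \left(3 + 39\right)}\right)^{2} = \left(-2128320 + 16419\right) + \left(2 \cdot \frac{1}{39} \cdot \frac{1}{42} \left(-7 - 78 + 2 \cdot 1521\right)\right)^{2} = -2111901 + \left(2 \cdot \frac{1}{39} \cdot \frac{1}{42} \left(-7 - 78 + 3042\right)\right)^{2} = -2111901 + \left(2 \cdot \frac{1}{39} \cdot \frac{1}{42} \cdot 2957\right)^{2} = -2111901 + \left(\frac{2957}{819}\right)^{2} = -2111901 + \frac{8743849}{670761} = - \frac{1416572082812}{670761}$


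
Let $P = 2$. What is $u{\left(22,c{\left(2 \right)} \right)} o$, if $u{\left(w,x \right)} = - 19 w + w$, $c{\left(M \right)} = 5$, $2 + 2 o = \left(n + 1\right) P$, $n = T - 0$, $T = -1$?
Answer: $396$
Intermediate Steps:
$n = -1$ ($n = -1 - 0 = -1 + 0 = -1$)
$o = -1$ ($o = -1 + \frac{\left(-1 + 1\right) 2}{2} = -1 + \frac{0 \cdot 2}{2} = -1 + \frac{1}{2} \cdot 0 = -1 + 0 = -1$)
$u{\left(w,x \right)} = - 18 w$
$u{\left(22,c{\left(2 \right)} \right)} o = \left(-18\right) 22 \left(-1\right) = \left(-396\right) \left(-1\right) = 396$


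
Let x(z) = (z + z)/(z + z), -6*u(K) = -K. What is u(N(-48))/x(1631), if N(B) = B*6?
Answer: -48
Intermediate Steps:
N(B) = 6*B
u(K) = K/6 (u(K) = -(-1)*K/6 = K/6)
x(z) = 1 (x(z) = (2*z)/((2*z)) = (2*z)*(1/(2*z)) = 1)
u(N(-48))/x(1631) = ((6*(-48))/6)/1 = ((⅙)*(-288))*1 = -48*1 = -48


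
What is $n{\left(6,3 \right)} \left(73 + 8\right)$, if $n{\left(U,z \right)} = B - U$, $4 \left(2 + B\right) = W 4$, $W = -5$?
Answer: $-1053$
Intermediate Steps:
$B = -7$ ($B = -2 + \frac{\left(-5\right) 4}{4} = -2 + \frac{1}{4} \left(-20\right) = -2 - 5 = -7$)
$n{\left(U,z \right)} = -7 - U$
$n{\left(6,3 \right)} \left(73 + 8\right) = \left(-7 - 6\right) \left(73 + 8\right) = \left(-7 - 6\right) 81 = \left(-13\right) 81 = -1053$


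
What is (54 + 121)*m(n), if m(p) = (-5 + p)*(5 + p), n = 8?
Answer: 6825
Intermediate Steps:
(54 + 121)*m(n) = (54 + 121)*(-25 + 8**2) = 175*(-25 + 64) = 175*39 = 6825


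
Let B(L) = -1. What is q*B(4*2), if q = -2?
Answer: 2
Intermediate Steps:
q*B(4*2) = -2*(-1) = 2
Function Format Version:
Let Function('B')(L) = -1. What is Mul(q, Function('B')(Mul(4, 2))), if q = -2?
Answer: 2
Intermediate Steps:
Mul(q, Function('B')(Mul(4, 2))) = Mul(-2, -1) = 2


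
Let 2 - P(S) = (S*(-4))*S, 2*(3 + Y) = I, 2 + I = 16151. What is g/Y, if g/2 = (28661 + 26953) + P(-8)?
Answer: 74496/5381 ≈ 13.844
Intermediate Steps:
I = 16149 (I = -2 + 16151 = 16149)
Y = 16143/2 (Y = -3 + (½)*16149 = -3 + 16149/2 = 16143/2 ≈ 8071.5)
P(S) = 2 + 4*S² (P(S) = 2 - S*(-4)*S = 2 - (-4*S)*S = 2 - (-4)*S² = 2 + 4*S²)
g = 111744 (g = 2*((28661 + 26953) + (2 + 4*(-8)²)) = 2*(55614 + (2 + 4*64)) = 2*(55614 + (2 + 256)) = 2*(55614 + 258) = 2*55872 = 111744)
g/Y = 111744/(16143/2) = 111744*(2/16143) = 74496/5381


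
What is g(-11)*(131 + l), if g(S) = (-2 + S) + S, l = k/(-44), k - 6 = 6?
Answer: -34512/11 ≈ -3137.5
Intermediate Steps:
k = 12 (k = 6 + 6 = 12)
l = -3/11 (l = 12/(-44) = 12*(-1/44) = -3/11 ≈ -0.27273)
g(S) = -2 + 2*S
g(-11)*(131 + l) = (-2 + 2*(-11))*(131 - 3/11) = (-2 - 22)*(1438/11) = -24*1438/11 = -34512/11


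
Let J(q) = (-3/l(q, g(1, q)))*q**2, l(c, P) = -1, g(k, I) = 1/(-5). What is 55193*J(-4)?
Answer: 2649264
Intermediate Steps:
g(k, I) = -1/5
J(q) = 3*q**2 (J(q) = (-3/(-1))*q**2 = (-3*(-1))*q**2 = 3*q**2)
55193*J(-4) = 55193*(3*(-4)**2) = 55193*(3*16) = 55193*48 = 2649264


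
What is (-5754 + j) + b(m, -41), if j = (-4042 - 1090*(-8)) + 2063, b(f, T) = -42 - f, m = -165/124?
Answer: 117345/124 ≈ 946.33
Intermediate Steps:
m = -165/124 (m = -165*1/124 = -165/124 ≈ -1.3306)
j = 6741 (j = (-4042 + 8720) + 2063 = 4678 + 2063 = 6741)
(-5754 + j) + b(m, -41) = (-5754 + 6741) + (-42 - 1*(-165/124)) = 987 + (-42 + 165/124) = 987 - 5043/124 = 117345/124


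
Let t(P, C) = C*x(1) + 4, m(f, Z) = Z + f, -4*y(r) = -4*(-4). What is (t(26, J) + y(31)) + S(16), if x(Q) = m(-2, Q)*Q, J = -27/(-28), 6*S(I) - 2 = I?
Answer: 57/28 ≈ 2.0357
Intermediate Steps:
y(r) = -4 (y(r) = -(-1)*(-4) = -¼*16 = -4)
S(I) = ⅓ + I/6
J = 27/28 (J = -27*(-1/28) = 27/28 ≈ 0.96429)
x(Q) = Q*(-2 + Q) (x(Q) = (Q - 2)*Q = (-2 + Q)*Q = Q*(-2 + Q))
t(P, C) = 4 - C (t(P, C) = C*(1*(-2 + 1)) + 4 = C*(1*(-1)) + 4 = C*(-1) + 4 = -C + 4 = 4 - C)
(t(26, J) + y(31)) + S(16) = ((4 - 1*27/28) - 4) + (⅓ + (⅙)*16) = ((4 - 27/28) - 4) + (⅓ + 8/3) = (85/28 - 4) + 3 = -27/28 + 3 = 57/28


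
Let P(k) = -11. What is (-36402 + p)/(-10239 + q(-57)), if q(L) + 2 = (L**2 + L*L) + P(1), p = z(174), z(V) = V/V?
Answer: 36401/3754 ≈ 9.6966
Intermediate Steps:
z(V) = 1
p = 1
q(L) = -13 + 2*L**2 (q(L) = -2 + ((L**2 + L*L) - 11) = -2 + ((L**2 + L**2) - 11) = -2 + (2*L**2 - 11) = -2 + (-11 + 2*L**2) = -13 + 2*L**2)
(-36402 + p)/(-10239 + q(-57)) = (-36402 + 1)/(-10239 + (-13 + 2*(-57)**2)) = -36401/(-10239 + (-13 + 2*3249)) = -36401/(-10239 + (-13 + 6498)) = -36401/(-10239 + 6485) = -36401/(-3754) = -36401*(-1/3754) = 36401/3754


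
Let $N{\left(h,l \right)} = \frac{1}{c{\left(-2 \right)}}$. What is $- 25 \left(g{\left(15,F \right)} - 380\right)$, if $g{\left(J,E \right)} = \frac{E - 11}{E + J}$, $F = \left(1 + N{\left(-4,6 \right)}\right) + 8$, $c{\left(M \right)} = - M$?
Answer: $\frac{465575}{49} \approx 9501.5$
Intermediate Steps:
$N{\left(h,l \right)} = \frac{1}{2}$ ($N{\left(h,l \right)} = \frac{1}{\left(-1\right) \left(-2\right)} = \frac{1}{2}$)
$F = \frac{19}{2}$ ($F = \left(1 + \frac{1}{2}\right) + 8 = \frac{3}{2} + 8 = \frac{19}{2} \approx 9.5$)
$g{\left(J,E \right)} = \frac{-11 + E}{E + J}$
$- 25 \left(g{\left(15,F \right)} - 380\right) = - 25 \left(\frac{-11 + \frac{19}{2}}{\frac{19}{2} + 15} - 380\right) = - 25 \left(\frac{1}{\frac{49}{2}} \left(- \frac{3}{2}\right) - 380\right) = - 25 \left(\frac{2}{49} \left(- \frac{3}{2}\right) - 380\right) = - 25 \left(- \frac{3}{49} - 380\right) = \left(-25\right) \left(- \frac{18623}{49}\right) = \frac{465575}{49}$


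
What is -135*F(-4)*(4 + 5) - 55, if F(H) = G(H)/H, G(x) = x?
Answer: -1270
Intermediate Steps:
F(H) = 1 (F(H) = H/H = 1)
-135*F(-4)*(4 + 5) - 55 = -135*(4 + 5) - 55 = -135*9 - 55 = -1215 - 55 = -1270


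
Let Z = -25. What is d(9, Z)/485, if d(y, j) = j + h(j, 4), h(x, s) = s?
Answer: -21/485 ≈ -0.043299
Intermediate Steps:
d(y, j) = 4 + j (d(y, j) = j + 4 = 4 + j)
d(9, Z)/485 = (4 - 25)/485 = -21*1/485 = -21/485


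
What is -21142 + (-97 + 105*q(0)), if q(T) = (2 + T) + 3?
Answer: -20714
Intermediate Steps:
q(T) = 5 + T
-21142 + (-97 + 105*q(0)) = -21142 + (-97 + 105*(5 + 0)) = -21142 + (-97 + 105*5) = -21142 + (-97 + 525) = -21142 + 428 = -20714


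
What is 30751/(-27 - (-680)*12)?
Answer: 30751/8133 ≈ 3.7810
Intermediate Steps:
30751/(-27 - (-680)*12) = 30751/(-27 - 136*(-60)) = 30751/(-27 + 8160) = 30751/8133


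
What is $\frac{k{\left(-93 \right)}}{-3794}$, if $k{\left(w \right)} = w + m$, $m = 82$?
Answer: $\frac{11}{3794} \approx 0.0028993$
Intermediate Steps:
$k{\left(w \right)} = 82 + w$ ($k{\left(w \right)} = w + 82 = 82 + w$)
$\frac{k{\left(-93 \right)}}{-3794} = \frac{82 - 93}{-3794} = \left(-11\right) \left(- \frac{1}{3794}\right) = \frac{11}{3794}$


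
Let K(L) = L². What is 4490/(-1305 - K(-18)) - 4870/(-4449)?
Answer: -4014260/2415807 ≈ -1.6617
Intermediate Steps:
4490/(-1305 - K(-18)) - 4870/(-4449) = 4490/(-1305 - 1*(-18)²) - 4870/(-4449) = 4490/(-1305 - 1*324) - 4870*(-1/4449) = 4490/(-1305 - 324) + 4870/4449 = 4490/(-1629) + 4870/4449 = 4490*(-1/1629) + 4870/4449 = -4490/1629 + 4870/4449 = -4014260/2415807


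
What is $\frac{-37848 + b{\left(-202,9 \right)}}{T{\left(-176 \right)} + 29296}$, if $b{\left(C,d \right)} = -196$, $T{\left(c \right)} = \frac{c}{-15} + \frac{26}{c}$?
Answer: $- \frac{50218080}{38686013} \approx -1.2981$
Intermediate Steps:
$T{\left(c \right)} = \frac{26}{c} - \frac{c}{15}$ ($T{\left(c \right)} = c \left(- \frac{1}{15}\right) + \frac{26}{c} = - \frac{c}{15} + \frac{26}{c} = \frac{26}{c} - \frac{c}{15}$)
$\frac{-37848 + b{\left(-202,9 \right)}}{T{\left(-176 \right)} + 29296} = \frac{-37848 - 196}{\left(\frac{26}{-176} - - \frac{176}{15}\right) + 29296} = - \frac{38044}{\left(26 \left(- \frac{1}{176}\right) + \frac{176}{15}\right) + 29296} = - \frac{38044}{\left(- \frac{13}{88} + \frac{176}{15}\right) + 29296} = - \frac{38044}{\frac{15293}{1320} + 29296} = - \frac{38044}{\frac{38686013}{1320}} = \left(-38044\right) \frac{1320}{38686013} = - \frac{50218080}{38686013}$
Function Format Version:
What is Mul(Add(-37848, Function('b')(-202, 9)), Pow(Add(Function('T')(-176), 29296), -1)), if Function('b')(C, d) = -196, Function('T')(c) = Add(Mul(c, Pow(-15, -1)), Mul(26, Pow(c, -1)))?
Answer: Rational(-50218080, 38686013) ≈ -1.2981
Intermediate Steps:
Function('T')(c) = Add(Mul(26, Pow(c, -1)), Mul(Rational(-1, 15), c)) (Function('T')(c) = Add(Mul(c, Rational(-1, 15)), Mul(26, Pow(c, -1))) = Add(Mul(Rational(-1, 15), c), Mul(26, Pow(c, -1))) = Add(Mul(26, Pow(c, -1)), Mul(Rational(-1, 15), c)))
Mul(Add(-37848, Function('b')(-202, 9)), Pow(Add(Function('T')(-176), 29296), -1)) = Mul(Add(-37848, -196), Pow(Add(Add(Mul(26, Pow(-176, -1)), Mul(Rational(-1, 15), -176)), 29296), -1)) = Mul(-38044, Pow(Add(Add(Mul(26, Rational(-1, 176)), Rational(176, 15)), 29296), -1)) = Mul(-38044, Pow(Add(Add(Rational(-13, 88), Rational(176, 15)), 29296), -1)) = Mul(-38044, Pow(Add(Rational(15293, 1320), 29296), -1)) = Mul(-38044, Pow(Rational(38686013, 1320), -1)) = Mul(-38044, Rational(1320, 38686013)) = Rational(-50218080, 38686013)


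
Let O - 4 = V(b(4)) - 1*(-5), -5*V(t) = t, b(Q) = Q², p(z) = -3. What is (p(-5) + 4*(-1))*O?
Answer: -203/5 ≈ -40.600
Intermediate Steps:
V(t) = -t/5
O = 29/5 (O = 4 + (-⅕*4² - 1*(-5)) = 4 + (-⅕*16 + 5) = 4 + (-16/5 + 5) = 4 + 9/5 = 29/5 ≈ 5.8000)
(p(-5) + 4*(-1))*O = (-3 + 4*(-1))*(29/5) = (-3 - 4)*(29/5) = -7*29/5 = -203/5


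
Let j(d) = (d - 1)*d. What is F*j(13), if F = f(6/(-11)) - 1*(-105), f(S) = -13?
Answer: 14352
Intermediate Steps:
F = 92 (F = -13 - 1*(-105) = -13 + 105 = 92)
j(d) = d*(-1 + d) (j(d) = (-1 + d)*d = d*(-1 + d))
F*j(13) = 92*(13*(-1 + 13)) = 92*(13*12) = 92*156 = 14352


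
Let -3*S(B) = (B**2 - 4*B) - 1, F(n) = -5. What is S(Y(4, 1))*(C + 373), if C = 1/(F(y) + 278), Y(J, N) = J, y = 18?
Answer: 101830/819 ≈ 124.33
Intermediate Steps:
C = 1/273 (C = 1/(-5 + 278) = 1/273 ≈ 0.0036630)
S(B) = 1/3 - B**2/3 + 4*B/3 (S(B) = -((B**2 - 4*B) - 1)/3 = -(-1 + B**2 - 4*B)/3 = 1/3 - B**2/3 + 4*B/3)
S(Y(4, 1))*(C + 373) = (1/3 - 1/3*4**2 + (4/3)*4)*(1/273 + 373) = (1/3 - 1/3*16 + 16/3)*(101830/273) = (1/3 - 16/3 + 16/3)*(101830/273) = (1/3)*(101830/273) = 101830/819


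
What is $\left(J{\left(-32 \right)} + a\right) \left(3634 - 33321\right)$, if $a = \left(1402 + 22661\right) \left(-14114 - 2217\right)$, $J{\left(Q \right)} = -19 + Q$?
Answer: $11666186601048$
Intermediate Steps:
$a = -392972853$ ($a = 24063 \left(-16331\right) = -392972853$)
$\left(J{\left(-32 \right)} + a\right) \left(3634 - 33321\right) = \left(\left(-19 - 32\right) - 392972853\right) \left(3634 - 33321\right) = \left(-51 - 392972853\right) \left(-29687\right) = \left(-392972904\right) \left(-29687\right) = 11666186601048$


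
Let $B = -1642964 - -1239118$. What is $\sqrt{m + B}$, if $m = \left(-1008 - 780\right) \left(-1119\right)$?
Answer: $\sqrt{1596926} \approx 1263.7$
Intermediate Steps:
$m = 2000772$ ($m = \left(-1788\right) \left(-1119\right) = 2000772$)
$B = -403846$ ($B = -1642964 + 1239118 = -403846$)
$\sqrt{m + B} = \sqrt{2000772 - 403846} = \sqrt{1596926}$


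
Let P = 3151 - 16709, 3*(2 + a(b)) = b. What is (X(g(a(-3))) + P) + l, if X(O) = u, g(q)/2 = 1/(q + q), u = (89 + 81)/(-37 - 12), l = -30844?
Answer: -2175868/49 ≈ -44406.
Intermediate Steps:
a(b) = -2 + b/3
P = -13558
u = -170/49 (u = 170/(-49) = 170*(-1/49) = -170/49 ≈ -3.4694)
g(q) = 1/q (g(q) = 2/(q + q) = 2/((2*q)) = 2*(1/(2*q)) = 1/q)
X(O) = -170/49
(X(g(a(-3))) + P) + l = (-170/49 - 13558) - 30844 = -664512/49 - 30844 = -2175868/49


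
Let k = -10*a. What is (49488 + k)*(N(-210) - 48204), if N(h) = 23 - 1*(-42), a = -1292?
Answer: -3004258712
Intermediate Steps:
N(h) = 65 (N(h) = 23 + 42 = 65)
k = 12920 (k = -10*(-1292) = 12920)
(49488 + k)*(N(-210) - 48204) = (49488 + 12920)*(65 - 48204) = 62408*(-48139) = -3004258712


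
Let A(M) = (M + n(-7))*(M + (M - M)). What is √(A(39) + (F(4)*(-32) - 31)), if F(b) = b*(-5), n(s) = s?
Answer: √1857 ≈ 43.093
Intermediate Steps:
F(b) = -5*b
A(M) = M*(-7 + M) (A(M) = (M - 7)*(M + (M - M)) = (-7 + M)*(M + 0) = (-7 + M)*M = M*(-7 + M))
√(A(39) + (F(4)*(-32) - 31)) = √(39*(-7 + 39) + (-5*4*(-32) - 31)) = √(39*32 + (-20*(-32) - 31)) = √(1248 + (640 - 31)) = √(1248 + 609) = √1857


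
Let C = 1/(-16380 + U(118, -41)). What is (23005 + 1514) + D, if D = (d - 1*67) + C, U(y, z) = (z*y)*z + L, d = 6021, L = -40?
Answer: 5544196675/181938 ≈ 30473.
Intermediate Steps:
U(y, z) = -40 + y*z**2 (U(y, z) = (z*y)*z - 40 = (y*z)*z - 40 = y*z**2 - 40 = -40 + y*z**2)
C = 1/181938 (C = 1/(-16380 + (-40 + 118*(-41)**2)) = 1/(-16380 + (-40 + 118*1681)) = 1/(-16380 + (-40 + 198358)) = 1/(-16380 + 198318) = 1/181938 ≈ 5.4964e-6)
D = 1083258853/181938 (D = (6021 - 1*67) + 1/181938 = (6021 - 67) + 1/181938 = 5954 + 1/181938 = 1083258853/181938 ≈ 5954.0)
(23005 + 1514) + D = (23005 + 1514) + 1083258853/181938 = 24519 + 1083258853/181938 = 5544196675/181938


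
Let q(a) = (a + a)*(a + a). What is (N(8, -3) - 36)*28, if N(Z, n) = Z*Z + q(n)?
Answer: 1792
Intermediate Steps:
q(a) = 4*a² (q(a) = (2*a)*(2*a) = 4*a²)
N(Z, n) = Z² + 4*n² (N(Z, n) = Z*Z + 4*n² = Z² + 4*n²)
(N(8, -3) - 36)*28 = ((8² + 4*(-3)²) - 36)*28 = ((64 + 4*9) - 36)*28 = ((64 + 36) - 36)*28 = (100 - 36)*28 = 64*28 = 1792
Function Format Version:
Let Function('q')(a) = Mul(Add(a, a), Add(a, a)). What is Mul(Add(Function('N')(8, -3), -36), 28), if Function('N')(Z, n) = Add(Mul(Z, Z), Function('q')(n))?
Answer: 1792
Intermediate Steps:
Function('q')(a) = Mul(4, Pow(a, 2)) (Function('q')(a) = Mul(Mul(2, a), Mul(2, a)) = Mul(4, Pow(a, 2)))
Function('N')(Z, n) = Add(Pow(Z, 2), Mul(4, Pow(n, 2))) (Function('N')(Z, n) = Add(Mul(Z, Z), Mul(4, Pow(n, 2))) = Add(Pow(Z, 2), Mul(4, Pow(n, 2))))
Mul(Add(Function('N')(8, -3), -36), 28) = Mul(Add(Add(Pow(8, 2), Mul(4, Pow(-3, 2))), -36), 28) = Mul(Add(Add(64, Mul(4, 9)), -36), 28) = Mul(Add(Add(64, 36), -36), 28) = Mul(Add(100, -36), 28) = Mul(64, 28) = 1792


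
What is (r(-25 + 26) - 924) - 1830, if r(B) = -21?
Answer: -2775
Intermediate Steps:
(r(-25 + 26) - 924) - 1830 = (-21 - 924) - 1830 = -945 - 1830 = -2775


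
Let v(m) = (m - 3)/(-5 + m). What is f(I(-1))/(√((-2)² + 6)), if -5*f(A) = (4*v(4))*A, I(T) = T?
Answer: -2*√10/25 ≈ -0.25298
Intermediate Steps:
v(m) = (-3 + m)/(-5 + m)
f(A) = 4*A/5 (f(A) = -4*((-3 + 4)/(-5 + 4))*A/5 = -4*(1/(-1))*A/5 = -4*(-1*1)*A/5 = -4*(-1)*A/5 = -(-4)*A/5 = 4*A/5)
f(I(-1))/(√((-2)² + 6)) = ((⅘)*(-1))/(√((-2)² + 6)) = -⅘/√(4 + 6) = -⅘/√10 = (√10/10)*(-⅘) = -2*√10/25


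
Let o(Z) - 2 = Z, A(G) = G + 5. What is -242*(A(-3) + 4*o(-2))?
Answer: -484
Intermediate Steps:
A(G) = 5 + G
o(Z) = 2 + Z
-242*(A(-3) + 4*o(-2)) = -242*((5 - 3) + 4*(2 - 2)) = -242*(2 + 4*0) = -242*(2 + 0) = -242*2 = -484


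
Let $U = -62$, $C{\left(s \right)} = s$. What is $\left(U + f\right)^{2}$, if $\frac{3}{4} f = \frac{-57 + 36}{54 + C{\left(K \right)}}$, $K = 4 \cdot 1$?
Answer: $\frac{3283344}{841} \approx 3904.1$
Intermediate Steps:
$K = 4$
$f = - \frac{14}{29}$ ($f = \frac{4 \frac{-57 + 36}{54 + 4}}{3} = \frac{4 \left(- \frac{21}{58}\right)}{3} = \frac{4 \left(\left(-21\right) \frac{1}{58}\right)}{3} = \frac{4}{3} \left(- \frac{21}{58}\right) = - \frac{14}{29} \approx -0.48276$)
$\left(U + f\right)^{2} = \left(-62 - \frac{14}{29}\right)^{2} = \left(- \frac{1812}{29}\right)^{2} = \frac{3283344}{841}$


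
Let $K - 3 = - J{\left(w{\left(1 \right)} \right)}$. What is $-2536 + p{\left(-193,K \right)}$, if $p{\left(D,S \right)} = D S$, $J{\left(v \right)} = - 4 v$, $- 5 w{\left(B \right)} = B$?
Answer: $- \frac{14803}{5} \approx -2960.6$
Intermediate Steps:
$w{\left(B \right)} = - \frac{B}{5}$
$K = \frac{11}{5}$ ($K = 3 - - 4 \left(\left(- \frac{1}{5}\right) 1\right) = 3 - \left(-4\right) \left(- \frac{1}{5}\right) = 3 - \frac{4}{5} = \frac{11}{5} \approx 2.2$)
$-2536 + p{\left(-193,K \right)} = -2536 - \frac{2123}{5} = - \frac{14803}{5}$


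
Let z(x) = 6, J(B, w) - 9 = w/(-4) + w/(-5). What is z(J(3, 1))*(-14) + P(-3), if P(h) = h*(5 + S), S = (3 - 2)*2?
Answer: -105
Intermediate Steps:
J(B, w) = 9 - 9*w/20 (J(B, w) = 9 + (w/(-4) + w/(-5)) = 9 + (w*(-¼) + w*(-⅕)) = 9 + (-w/4 - w/5) = 9 - 9*w/20)
S = 2 (S = 1*2 = 2)
P(h) = 7*h (P(h) = h*(5 + 2) = h*7 = 7*h)
z(J(3, 1))*(-14) + P(-3) = 6*(-14) + 7*(-3) = -84 - 21 = -105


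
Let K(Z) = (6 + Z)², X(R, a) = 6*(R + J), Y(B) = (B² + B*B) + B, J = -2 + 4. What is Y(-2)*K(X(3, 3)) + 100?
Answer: 7876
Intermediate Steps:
J = 2
Y(B) = B + 2*B² (Y(B) = (B² + B²) + B = 2*B² + B = B + 2*B²)
X(R, a) = 12 + 6*R (X(R, a) = 6*(R + 2) = 6*(2 + R) = 12 + 6*R)
Y(-2)*K(X(3, 3)) + 100 = (-2*(1 + 2*(-2)))*(6 + (12 + 6*3))² + 100 = (-2*(1 - 4))*(6 + (12 + 18))² + 100 = (-2*(-3))*(6 + 30)² + 100 = 6*36² + 100 = 6*1296 + 100 = 7776 + 100 = 7876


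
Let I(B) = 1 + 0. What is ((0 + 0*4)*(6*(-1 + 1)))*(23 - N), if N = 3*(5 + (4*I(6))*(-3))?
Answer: 0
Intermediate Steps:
I(B) = 1
N = -21 (N = 3*(5 + (4*1)*(-3)) = 3*(5 + 4*(-3)) = 3*(5 - 12) = 3*(-7) = -21)
((0 + 0*4)*(6*(-1 + 1)))*(23 - N) = ((0 + 0*4)*(6*(-1 + 1)))*(23 - 1*(-21)) = ((0 + 0)*(6*0))*(23 + 21) = (0*0)*44 = 0*44 = 0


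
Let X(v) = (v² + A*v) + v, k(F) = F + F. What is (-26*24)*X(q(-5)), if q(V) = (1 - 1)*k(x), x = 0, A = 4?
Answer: 0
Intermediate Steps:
k(F) = 2*F
q(V) = 0 (q(V) = (1 - 1)*(2*0) = 0*0 = 0)
X(v) = v² + 5*v (X(v) = (v² + 4*v) + v = v² + 5*v)
(-26*24)*X(q(-5)) = (-26*24)*(0*(5 + 0)) = -0*5 = -624*0 = 0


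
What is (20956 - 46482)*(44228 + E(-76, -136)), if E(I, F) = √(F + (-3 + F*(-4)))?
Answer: -1128963928 - 229734*√5 ≈ -1.1295e+9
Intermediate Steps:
E(I, F) = √(-3 - 3*F) (E(I, F) = √(F + (-3 - 4*F)) = √(-3 - 3*F))
(20956 - 46482)*(44228 + E(-76, -136)) = (20956 - 46482)*(44228 + √(-3 - 3*(-136))) = -25526*(44228 + √(-3 + 408)) = -25526*(44228 + √405) = -25526*(44228 + 9*√5) = -1128963928 - 229734*√5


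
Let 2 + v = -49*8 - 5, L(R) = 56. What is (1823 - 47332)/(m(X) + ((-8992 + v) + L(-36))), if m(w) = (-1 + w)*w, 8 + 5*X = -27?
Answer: 45509/9279 ≈ 4.9045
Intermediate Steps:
X = -7 (X = -8/5 + (⅕)*(-27) = -8/5 - 27/5 = -7)
v = -399 (v = -2 + (-49*8 - 5) = -2 + (-392 - 5) = -2 - 397 = -399)
m(w) = w*(-1 + w)
(1823 - 47332)/(m(X) + ((-8992 + v) + L(-36))) = (1823 - 47332)/(-7*(-1 - 7) + ((-8992 - 399) + 56)) = -45509/(-7*(-8) + (-9391 + 56)) = -45509/(56 - 9335) = -45509/(-9279) = -45509*(-1/9279) = 45509/9279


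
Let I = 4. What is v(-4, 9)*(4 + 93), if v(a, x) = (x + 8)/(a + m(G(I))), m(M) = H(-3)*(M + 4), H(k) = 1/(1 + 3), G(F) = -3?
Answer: -6596/15 ≈ -439.73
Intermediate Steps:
H(k) = 1/4
m(M) = 1 + M/4 (m(M) = (M + 4)/4 = (4 + M)/4 = 1 + M/4)
v(a, x) = (8 + x)/(1/4 + a) (v(a, x) = (x + 8)/(a + (1 + (1/4)*(-3))) = (8 + x)/(a + (1 - 3/4)) = (8 + x)/(a + 1/4) = (8 + x)/(1/4 + a))
v(-4, 9)*(4 + 93) = (4*(8 + 9)/(1 + 4*(-4)))*(4 + 93) = (4*17/(1 - 16))*97 = (4*17/(-15))*97 = (4*(-1/15)*17)*97 = -68/15*97 = -6596/15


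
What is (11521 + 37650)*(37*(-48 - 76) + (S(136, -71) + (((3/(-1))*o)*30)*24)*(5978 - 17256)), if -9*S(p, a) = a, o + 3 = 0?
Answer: -32382790833290/9 ≈ -3.5981e+12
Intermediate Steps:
o = -3 (o = -3 + 0 = -3)
S(p, a) = -a/9
(11521 + 37650)*(37*(-48 - 76) + (S(136, -71) + (((3/(-1))*o)*30)*24)*(5978 - 17256)) = (11521 + 37650)*(37*(-48 - 76) + (-⅑*(-71) + (((3/(-1))*(-3))*30)*24)*(5978 - 17256)) = 49171*(37*(-124) + (71/9 + (((3*(-1))*(-3))*30)*24)*(-11278)) = 49171*(-4588 + (71/9 + (-3*(-3)*30)*24)*(-11278)) = 49171*(-4588 + (71/9 + (9*30)*24)*(-11278)) = 49171*(-4588 + (71/9 + 270*24)*(-11278)) = 49171*(-4588 + (71/9 + 6480)*(-11278)) = 49171*(-4588 + (58391/9)*(-11278)) = 49171*(-4588 - 658533698/9) = 49171*(-658574990/9) = -32382790833290/9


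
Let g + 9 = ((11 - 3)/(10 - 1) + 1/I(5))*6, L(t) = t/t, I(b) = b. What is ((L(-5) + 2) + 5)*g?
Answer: -296/15 ≈ -19.733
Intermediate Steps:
L(t) = 1
g = -37/15 (g = -9 + ((11 - 3)/(10 - 1) + 1/5)*6 = -9 + (8/9 + ⅕)*6 = -9 + (49/45)*6 = -9 + 98/15 = -37/15 ≈ -2.4667)
((L(-5) + 2) + 5)*g = ((1 + 2) + 5)*(-37/15) = (3 + 5)*(-37/15) = 8*(-37/15) = -296/15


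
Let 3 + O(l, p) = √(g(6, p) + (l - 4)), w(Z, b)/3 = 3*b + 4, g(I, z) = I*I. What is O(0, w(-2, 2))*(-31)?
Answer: 93 - 124*√2 ≈ -82.362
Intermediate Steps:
g(I, z) = I²
w(Z, b) = 12 + 9*b (w(Z, b) = 3*(3*b + 4) = 3*(4 + 3*b) = 12 + 9*b)
O(l, p) = -3 + √(32 + l) (O(l, p) = -3 + √(6² + (l - 4)) = -3 + √(36 + (-4 + l)) = -3 + √(32 + l))
O(0, w(-2, 2))*(-31) = (-3 + √(32 + 0))*(-31) = (-3 + √32)*(-31) = (-3 + 4*√2)*(-31) = 93 - 124*√2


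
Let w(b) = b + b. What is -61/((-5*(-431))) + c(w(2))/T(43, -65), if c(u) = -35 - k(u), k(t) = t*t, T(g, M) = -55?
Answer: 4262/4741 ≈ 0.89897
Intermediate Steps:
k(t) = t²
w(b) = 2*b
c(u) = -35 - u²
-61/((-5*(-431))) + c(w(2))/T(43, -65) = -61/((-5*(-431))) + (-35 - (2*2)²)/(-55) = -61/2155 + (-35 - 1*4²)*(-1/55) = -61*1/2155 + (-35 - 1*16)*(-1/55) = -61/2155 + (-35 - 16)*(-1/55) = -61/2155 - 51*(-1/55) = -61/2155 + 51/55 = 4262/4741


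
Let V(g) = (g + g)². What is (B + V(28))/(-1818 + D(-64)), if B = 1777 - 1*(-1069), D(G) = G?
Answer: -2991/941 ≈ -3.1785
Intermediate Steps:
B = 2846 (B = 1777 + 1069 = 2846)
V(g) = 4*g² (V(g) = (2*g)² = 4*g²)
(B + V(28))/(-1818 + D(-64)) = (2846 + 4*28²)/(-1818 - 64) = (2846 + 4*784)/(-1882) = (2846 + 3136)*(-1/1882) = 5982*(-1/1882) = -2991/941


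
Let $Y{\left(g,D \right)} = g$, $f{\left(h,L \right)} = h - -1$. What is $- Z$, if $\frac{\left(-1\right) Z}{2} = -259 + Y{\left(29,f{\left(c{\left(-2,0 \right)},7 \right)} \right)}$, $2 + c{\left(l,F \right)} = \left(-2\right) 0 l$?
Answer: $-460$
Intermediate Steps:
$c{\left(l,F \right)} = -2$ ($c{\left(l,F \right)} = -2 + \left(-2\right) 0 l = -2 + 0 l = -2 + 0 = -2$)
$f{\left(h,L \right)} = 1 + h$ ($f{\left(h,L \right)} = h + 1 = 1 + h$)
$Z = 460$ ($Z = - 2 \left(-259 + 29\right) = \left(-2\right) \left(-230\right) = 460$)
$- Z = \left(-1\right) 460 = -460$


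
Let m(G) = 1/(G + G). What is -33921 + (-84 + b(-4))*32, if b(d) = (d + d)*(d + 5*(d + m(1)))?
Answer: -31105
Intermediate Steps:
m(G) = 1/(2*G)
b(d) = 2*d*(5/2 + 6*d) (b(d) = (d + d)*(d + 5*(d + (½)/1)) = (2*d)*(d + 5*(d + (½)*1)) = (2*d)*(d + 5*(d + ½)) = (2*d)*(d + 5*(½ + d)) = (2*d)*(d + (5/2 + 5*d)) = (2*d)*(5/2 + 6*d) = 2*d*(5/2 + 6*d))
-33921 + (-84 + b(-4))*32 = -33921 + (-84 - 4*(5 + 12*(-4)))*32 = -33921 + (-84 - 4*(5 - 48))*32 = -33921 + (-84 - 4*(-43))*32 = -33921 + (-84 + 172)*32 = -33921 + 88*32 = -33921 + 2816 = -31105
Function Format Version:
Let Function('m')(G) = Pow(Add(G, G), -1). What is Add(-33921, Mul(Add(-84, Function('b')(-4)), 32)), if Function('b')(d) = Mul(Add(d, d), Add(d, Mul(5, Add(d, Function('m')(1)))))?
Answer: -31105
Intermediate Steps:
Function('m')(G) = Mul(Rational(1, 2), Pow(G, -1)) (Function('m')(G) = Pow(Mul(2, G), -1) = Mul(Rational(1, 2), Pow(G, -1)))
Function('b')(d) = Mul(2, d, Add(Rational(5, 2), Mul(6, d))) (Function('b')(d) = Mul(Add(d, d), Add(d, Mul(5, Add(d, Mul(Rational(1, 2), Pow(1, -1)))))) = Mul(Mul(2, d), Add(d, Mul(5, Add(d, Mul(Rational(1, 2), 1))))) = Mul(Mul(2, d), Add(d, Mul(5, Add(d, Rational(1, 2))))) = Mul(Mul(2, d), Add(d, Mul(5, Add(Rational(1, 2), d)))) = Mul(Mul(2, d), Add(d, Add(Rational(5, 2), Mul(5, d)))) = Mul(Mul(2, d), Add(Rational(5, 2), Mul(6, d))) = Mul(2, d, Add(Rational(5, 2), Mul(6, d))))
Add(-33921, Mul(Add(-84, Function('b')(-4)), 32)) = Add(-33921, Mul(Add(-84, Mul(-4, Add(5, Mul(12, -4)))), 32)) = Add(-33921, Mul(Add(-84, Mul(-4, Add(5, -48))), 32)) = Add(-33921, Mul(Add(-84, Mul(-4, -43)), 32)) = Add(-33921, Mul(Add(-84, 172), 32)) = Add(-33921, Mul(88, 32)) = Add(-33921, 2816) = -31105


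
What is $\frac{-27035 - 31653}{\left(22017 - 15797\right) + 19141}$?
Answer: $- \frac{8384}{3623} \approx -2.3141$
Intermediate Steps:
$\frac{-27035 - 31653}{\left(22017 - 15797\right) + 19141} = - \frac{58688}{6220 + 19141} = - \frac{58688}{25361} = \left(-58688\right) \frac{1}{25361} = - \frac{8384}{3623}$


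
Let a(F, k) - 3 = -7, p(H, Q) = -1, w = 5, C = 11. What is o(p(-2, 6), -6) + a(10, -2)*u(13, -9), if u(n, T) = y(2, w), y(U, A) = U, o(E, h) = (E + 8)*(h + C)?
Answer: 27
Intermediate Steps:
o(E, h) = (8 + E)*(11 + h) (o(E, h) = (E + 8)*(h + 11) = (8 + E)*(11 + h))
a(F, k) = -4 (a(F, k) = 3 - 7 = -4)
u(n, T) = 2
o(p(-2, 6), -6) + a(10, -2)*u(13, -9) = (88 + 8*(-6) + 11*(-1) - 1*(-6)) - 4*2 = (88 - 48 - 11 + 6) - 8 = 35 - 8 = 27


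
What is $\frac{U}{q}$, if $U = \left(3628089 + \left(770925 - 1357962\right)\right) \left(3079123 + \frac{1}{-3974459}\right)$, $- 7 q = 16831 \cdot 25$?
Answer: $- \frac{260511527495575353984}{1672352985725} \approx -1.5578 \cdot 10^{8}$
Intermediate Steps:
$q = - \frac{420775}{7}$ ($q = - \frac{16831 \cdot 25}{7} = \left(- \frac{1}{7}\right) 420775 = - \frac{420775}{7} \approx -60111.0$)
$U = \frac{37215932499367907712}{3974459}$ ($U = \left(3628089 + \left(770925 - 1357962\right)\right) \left(3079123 - \frac{1}{3974459}\right) = \left(3628089 - 587037\right) \frac{12237848119456}{3974459} = 3041052 \cdot \frac{12237848119456}{3974459} = \frac{37215932499367907712}{3974459} \approx 9.3638 \cdot 10^{12}$)
$\frac{U}{q} = \frac{37215932499367907712}{3974459 \left(- \frac{420775}{7}\right)} = \frac{37215932499367907712}{3974459} \left(- \frac{7}{420775}\right) = - \frac{260511527495575353984}{1672352985725}$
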